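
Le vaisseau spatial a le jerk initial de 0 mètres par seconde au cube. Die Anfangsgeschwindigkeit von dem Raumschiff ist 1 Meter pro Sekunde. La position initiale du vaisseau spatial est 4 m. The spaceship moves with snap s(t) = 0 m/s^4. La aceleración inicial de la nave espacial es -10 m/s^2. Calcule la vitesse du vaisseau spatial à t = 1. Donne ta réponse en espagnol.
Para resolver esto, necesitamos tomar 3 integrales de nuestra ecuación del snap s(t) = 0. Tomando ∫s(t)dt y aplicando j(0) = 0, encontramos j(t) = 0. La antiderivada de la sacudida es la aceleración. Usando a(0) = -10, obtenemos a(t) = -10. Tomando ∫a(t)dt y aplicando v(0) = 1, encontramos v(t) = 1 - 10·t. Tenemos la velocidad v(t) = 1 - 10·t. Sustituyendo t = 1: v(1) = -9.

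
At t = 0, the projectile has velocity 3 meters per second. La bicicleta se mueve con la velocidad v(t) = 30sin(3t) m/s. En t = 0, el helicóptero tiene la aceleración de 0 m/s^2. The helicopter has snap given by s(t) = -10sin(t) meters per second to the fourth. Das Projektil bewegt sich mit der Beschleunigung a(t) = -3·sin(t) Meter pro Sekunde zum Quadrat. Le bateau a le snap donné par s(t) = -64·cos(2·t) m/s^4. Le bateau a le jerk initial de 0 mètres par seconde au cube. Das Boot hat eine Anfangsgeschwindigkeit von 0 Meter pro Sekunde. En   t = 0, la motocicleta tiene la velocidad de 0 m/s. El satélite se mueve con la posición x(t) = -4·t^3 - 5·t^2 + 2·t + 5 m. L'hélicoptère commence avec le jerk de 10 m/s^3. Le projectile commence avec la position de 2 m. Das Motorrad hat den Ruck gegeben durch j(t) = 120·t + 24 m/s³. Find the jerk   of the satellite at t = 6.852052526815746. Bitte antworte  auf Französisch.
Nous devons dériver notre équation de la position x(t) = -4·t^3 - 5·t^2 + 2·t + 5 3 fois. La dérivée de la position donne la vitesse: v(t) = -12·t^2 - 10·t + 2. La dérivée de la vitesse donne l'accélération: a(t) = -24·t - 10. En prenant d/dt de a(t), nous trouvons j(t) = -24. Nous avons le jerk j(t) = -24. En substituant t = 6.852052526815746: j(6.852052526815746) = -24.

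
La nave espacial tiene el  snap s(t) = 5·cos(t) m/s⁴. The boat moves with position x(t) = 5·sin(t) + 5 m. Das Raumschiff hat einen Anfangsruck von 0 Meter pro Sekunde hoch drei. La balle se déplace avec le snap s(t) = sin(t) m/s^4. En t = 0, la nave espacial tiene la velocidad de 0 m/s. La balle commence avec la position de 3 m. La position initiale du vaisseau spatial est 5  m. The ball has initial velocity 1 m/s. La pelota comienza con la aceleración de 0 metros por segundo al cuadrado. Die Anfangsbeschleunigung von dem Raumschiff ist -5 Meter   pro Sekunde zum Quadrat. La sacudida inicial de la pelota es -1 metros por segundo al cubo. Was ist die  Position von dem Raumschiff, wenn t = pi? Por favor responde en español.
Para resolver esto, necesitamos tomar 4 antiderivadas de nuestra ecuación del snap s(t) = 5·cos(t). La integral del snap es la sacudida. Usando j(0) = 0, obtenemos j(t) = 5·sin(t). Tomando ∫j(t)dt y aplicando a(0) = -5, encontramos a(t) = -5·cos(t). Integrando la aceleración y usando la condición inicial v(0) = 0, obtenemos v(t) = -5·sin(t). La integral de la velocidad, con x(0) = 5, da la posición: x(t) = 5·cos(t). De la ecuación de la posición x(t) = 5·cos(t), sustituimos t = pi para obtener x = -5.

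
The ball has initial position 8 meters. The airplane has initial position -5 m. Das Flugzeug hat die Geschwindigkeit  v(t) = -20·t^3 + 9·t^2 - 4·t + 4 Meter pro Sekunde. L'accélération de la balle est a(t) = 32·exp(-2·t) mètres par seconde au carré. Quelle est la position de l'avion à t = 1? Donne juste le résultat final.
À t = 1, x = -5.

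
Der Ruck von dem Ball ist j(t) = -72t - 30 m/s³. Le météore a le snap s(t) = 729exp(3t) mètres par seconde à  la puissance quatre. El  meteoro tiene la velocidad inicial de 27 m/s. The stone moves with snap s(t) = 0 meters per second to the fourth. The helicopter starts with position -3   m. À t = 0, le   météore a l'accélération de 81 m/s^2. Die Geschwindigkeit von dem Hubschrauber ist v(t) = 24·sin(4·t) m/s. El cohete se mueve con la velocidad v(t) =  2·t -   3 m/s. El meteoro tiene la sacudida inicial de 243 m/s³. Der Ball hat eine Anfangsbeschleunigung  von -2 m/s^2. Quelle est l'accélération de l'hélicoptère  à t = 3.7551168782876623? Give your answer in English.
To solve this, we need to take 1 derivative of our velocity equation v(t) = 24·sin(4·t). The derivative of velocity gives acceleration: a(t) = 96·cos(4·t). From the given acceleration equation a(t) = 96·cos(4·t), we substitute t = 3.7551168782876623 to get a = -74.1924134573330.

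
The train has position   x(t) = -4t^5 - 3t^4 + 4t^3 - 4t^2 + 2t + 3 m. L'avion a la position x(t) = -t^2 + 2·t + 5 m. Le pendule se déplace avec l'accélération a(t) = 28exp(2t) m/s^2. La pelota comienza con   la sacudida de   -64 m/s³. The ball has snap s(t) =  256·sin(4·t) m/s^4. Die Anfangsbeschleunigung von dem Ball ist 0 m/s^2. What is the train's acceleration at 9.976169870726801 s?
Starting from position x(t) = -4·t^5 - 3·t^4 + 4·t^3 - 4·t^2 + 2·t + 3, we take 2 derivatives. Taking d/dt of x(t), we find v(t) = -20·t^4 - 12·t^3 + 12·t^2 - 8·t + 2. Taking d/dt of v(t), we find a(t) = -80·t^3 - 36·t^2 + 24·t - 8. Using a(t) = -80·t^3 - 36·t^2 + 24·t - 8 and substituting t = 9.976169870726801, we find a = -82780.8733885152.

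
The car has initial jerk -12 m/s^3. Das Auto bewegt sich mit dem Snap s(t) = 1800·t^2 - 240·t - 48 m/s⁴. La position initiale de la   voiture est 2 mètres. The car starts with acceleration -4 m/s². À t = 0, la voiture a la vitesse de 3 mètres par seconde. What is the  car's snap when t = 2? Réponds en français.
De l'équation du snap s(t) = 1800·t^2 - 240·t - 48, nous substituons t = 2 pour obtenir s = 6672.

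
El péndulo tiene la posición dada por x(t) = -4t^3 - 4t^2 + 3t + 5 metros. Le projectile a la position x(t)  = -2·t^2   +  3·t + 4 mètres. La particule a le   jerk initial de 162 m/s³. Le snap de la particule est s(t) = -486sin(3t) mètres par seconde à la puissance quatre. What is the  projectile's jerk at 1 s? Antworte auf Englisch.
Starting from position x(t) = -2·t^2 + 3·t + 4, we take 3 derivatives. Differentiating position, we get velocity: v(t) = 3 - 4·t. Differentiating velocity, we get acceleration: a(t) = -4. Differentiating acceleration, we get jerk: j(t) = 0. We have jerk j(t) = 0. Substituting t = 1: j(1) = 0.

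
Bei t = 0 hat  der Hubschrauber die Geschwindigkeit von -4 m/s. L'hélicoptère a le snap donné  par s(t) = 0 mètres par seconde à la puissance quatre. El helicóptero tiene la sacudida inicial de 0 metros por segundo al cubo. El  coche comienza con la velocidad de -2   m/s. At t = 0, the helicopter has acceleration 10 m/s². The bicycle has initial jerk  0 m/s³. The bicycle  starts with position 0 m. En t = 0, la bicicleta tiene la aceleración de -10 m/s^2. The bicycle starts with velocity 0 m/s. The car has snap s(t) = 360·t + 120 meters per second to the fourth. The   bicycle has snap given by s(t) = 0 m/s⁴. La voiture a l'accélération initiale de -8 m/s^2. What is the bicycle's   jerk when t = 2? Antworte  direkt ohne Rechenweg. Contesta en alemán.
Bei t = 2, j = 0.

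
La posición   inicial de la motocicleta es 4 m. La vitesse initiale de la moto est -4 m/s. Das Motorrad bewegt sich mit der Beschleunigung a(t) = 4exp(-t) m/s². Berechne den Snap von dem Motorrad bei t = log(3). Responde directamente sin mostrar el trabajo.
s(log(3)) = 4/3.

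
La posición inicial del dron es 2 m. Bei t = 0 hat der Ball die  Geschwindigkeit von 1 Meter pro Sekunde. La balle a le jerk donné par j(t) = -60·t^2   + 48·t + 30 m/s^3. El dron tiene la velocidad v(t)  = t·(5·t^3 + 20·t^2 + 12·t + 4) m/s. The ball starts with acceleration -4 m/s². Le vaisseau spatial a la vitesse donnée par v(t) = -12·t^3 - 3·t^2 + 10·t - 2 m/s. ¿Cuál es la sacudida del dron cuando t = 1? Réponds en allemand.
Um dies zu lösen, müssen wir 2 Ableitungen unserer Gleichung für die Geschwindigkeit v(t) = t·(5·t^3 + 20·t^2 + 12·t + 4) nehmen. Die Ableitung von der Geschwindigkeit ergibt die Beschleunigung: a(t) = 5·t^3 + 20·t^2 + t·(15·t^2 + 40·t + 12) + 12·t + 4. Die Ableitung von der Beschleunigung ergibt den Ruck: j(t) = 30·t^2 + t·(30·t + 40) + 80·t + 24. Mit j(t) = 30·t^2 + t·(30·t + 40) + 80·t + 24 und Einsetzen von t = 1, finden wir j = 204.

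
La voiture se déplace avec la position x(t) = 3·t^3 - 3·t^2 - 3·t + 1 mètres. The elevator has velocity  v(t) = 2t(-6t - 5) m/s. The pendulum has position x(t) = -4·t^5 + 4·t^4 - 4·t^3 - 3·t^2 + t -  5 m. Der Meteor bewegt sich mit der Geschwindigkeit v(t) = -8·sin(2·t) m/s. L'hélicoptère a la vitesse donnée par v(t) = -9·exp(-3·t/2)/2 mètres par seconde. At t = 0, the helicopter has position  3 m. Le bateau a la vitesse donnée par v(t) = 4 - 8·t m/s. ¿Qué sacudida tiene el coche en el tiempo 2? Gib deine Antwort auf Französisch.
Pour résoudre ceci, nous devons prendre 3 dérivées de notre équation de la position x(t) = 3·t^3 - 3·t^2 - 3·t + 1. La dérivée de la position donne la vitesse: v(t) = 9·t^2 - 6·t - 3. La dérivée de la vitesse donne l'accélération: a(t) = 18·t - 6. En dérivant l'accélération, nous obtenons le jerk: j(t) = 18. En utilisant j(t) = 18 et en substituant t = 2, nous trouvons j = 18.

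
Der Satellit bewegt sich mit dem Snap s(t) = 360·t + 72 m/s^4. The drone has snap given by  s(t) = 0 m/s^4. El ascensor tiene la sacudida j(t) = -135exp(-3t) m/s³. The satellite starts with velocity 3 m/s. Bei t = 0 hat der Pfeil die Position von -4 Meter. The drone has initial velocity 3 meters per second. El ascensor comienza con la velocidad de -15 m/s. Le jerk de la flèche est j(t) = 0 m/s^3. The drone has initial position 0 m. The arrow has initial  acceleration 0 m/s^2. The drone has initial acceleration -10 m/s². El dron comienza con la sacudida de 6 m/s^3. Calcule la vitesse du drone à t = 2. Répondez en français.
Nous devons intégrer notre équation du snap s(t) = 0 3 fois. En intégrant le snap et en utilisant la condition initiale j(0) = 6, nous obtenons j(t) = 6. La primitive du jerk, avec a(0) = -10, donne l'accélération: a(t) = 6·t - 10. En prenant ∫a(t)dt et en appliquant v(0) = 3, nous trouvons v(t) = 3·t^2 - 10·t + 3. En utilisant v(t) = 3·t^2 - 10·t + 3 et en substituant t = 2, nous trouvons v = -5.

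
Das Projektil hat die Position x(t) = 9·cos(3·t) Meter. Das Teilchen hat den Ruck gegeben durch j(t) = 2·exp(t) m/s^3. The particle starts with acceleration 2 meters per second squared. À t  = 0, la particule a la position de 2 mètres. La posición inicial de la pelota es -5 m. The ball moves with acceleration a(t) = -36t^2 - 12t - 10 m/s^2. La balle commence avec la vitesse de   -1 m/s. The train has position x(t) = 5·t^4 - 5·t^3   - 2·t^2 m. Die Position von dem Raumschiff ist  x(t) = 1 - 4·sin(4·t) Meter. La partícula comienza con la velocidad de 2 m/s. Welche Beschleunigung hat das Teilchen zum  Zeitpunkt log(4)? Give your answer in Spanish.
Debemos encontrar la integral de nuestra ecuación de la sacudida j(t) = 2·exp(t) 1 vez. La antiderivada de la sacudida es la aceleración. Usando a(0) = 2, obtenemos a(t) = 2·exp(t). Usando a(t) = 2·exp(t) y sustituyendo t = log(4), encontramos a = 8.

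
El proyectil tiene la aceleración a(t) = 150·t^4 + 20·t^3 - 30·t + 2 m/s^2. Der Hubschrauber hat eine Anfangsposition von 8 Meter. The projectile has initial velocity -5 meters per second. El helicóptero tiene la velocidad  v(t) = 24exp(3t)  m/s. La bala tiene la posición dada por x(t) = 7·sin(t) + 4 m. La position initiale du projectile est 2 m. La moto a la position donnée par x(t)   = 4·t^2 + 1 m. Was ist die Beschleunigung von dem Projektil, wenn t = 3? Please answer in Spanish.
Usando a(t) = 150·t^4 + 20·t^3 - 30·t + 2 y sustituyendo t = 3, encontramos a = 12602.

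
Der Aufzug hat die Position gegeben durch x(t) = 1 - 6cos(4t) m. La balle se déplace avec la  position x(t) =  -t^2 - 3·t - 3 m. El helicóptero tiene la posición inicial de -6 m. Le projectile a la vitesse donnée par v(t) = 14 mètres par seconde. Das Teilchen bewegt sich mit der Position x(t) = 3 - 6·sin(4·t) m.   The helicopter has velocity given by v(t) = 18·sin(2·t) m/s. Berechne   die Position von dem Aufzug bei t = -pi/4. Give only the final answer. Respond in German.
Die Antwort ist 7.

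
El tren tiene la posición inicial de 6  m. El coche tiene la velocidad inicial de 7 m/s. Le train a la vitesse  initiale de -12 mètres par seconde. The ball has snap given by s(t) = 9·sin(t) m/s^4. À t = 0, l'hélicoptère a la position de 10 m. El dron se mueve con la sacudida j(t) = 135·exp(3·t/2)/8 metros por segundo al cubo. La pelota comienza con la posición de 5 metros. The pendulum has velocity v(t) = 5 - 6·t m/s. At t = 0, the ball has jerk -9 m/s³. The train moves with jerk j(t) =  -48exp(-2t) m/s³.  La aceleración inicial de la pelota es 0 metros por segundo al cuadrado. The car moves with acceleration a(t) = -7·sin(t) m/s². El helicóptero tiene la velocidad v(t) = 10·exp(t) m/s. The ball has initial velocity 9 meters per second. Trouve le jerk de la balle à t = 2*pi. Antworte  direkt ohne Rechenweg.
La réponse est -9.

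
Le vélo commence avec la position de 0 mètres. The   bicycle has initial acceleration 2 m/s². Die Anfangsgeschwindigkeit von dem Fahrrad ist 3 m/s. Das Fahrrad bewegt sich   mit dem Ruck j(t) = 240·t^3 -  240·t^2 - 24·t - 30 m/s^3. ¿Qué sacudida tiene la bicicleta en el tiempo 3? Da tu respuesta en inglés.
From the given jerk equation j(t) = 240·t^3 - 240·t^2 - 24·t - 30, we substitute t = 3 to get j = 4218.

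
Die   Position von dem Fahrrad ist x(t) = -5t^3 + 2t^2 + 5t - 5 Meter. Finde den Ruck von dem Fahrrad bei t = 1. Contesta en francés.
En partant de la position x(t) = -5·t^3 + 2·t^2 + 5·t - 5, nous prenons 3 dérivées. La dérivée de la position donne la vitesse: v(t) = -15·t^2 + 4·t + 5. En dérivant la vitesse, nous obtenons l'accélération: a(t) = 4 - 30·t. En dérivant l'accélération, nous obtenons le jerk: j(t) = -30. En utilisant j(t) = -30 et en substituant t = 1, nous trouvons j = -30.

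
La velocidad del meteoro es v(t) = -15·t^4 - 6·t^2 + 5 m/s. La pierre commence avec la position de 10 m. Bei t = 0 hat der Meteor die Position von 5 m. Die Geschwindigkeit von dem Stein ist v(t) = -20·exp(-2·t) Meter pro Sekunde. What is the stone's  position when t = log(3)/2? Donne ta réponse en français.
Nous devons trouver l'intégrale de notre équation de la vitesse v(t) = -20·exp(-2·t) 1 fois. En prenant ∫v(t)dt et en appliquant x(0) = 10, nous trouvons x(t) = 10·exp(-2·t). De l'équation de la position x(t) = 10·exp(-2·t), nous substituons t = log(3)/2 pour obtenir x = 10/3.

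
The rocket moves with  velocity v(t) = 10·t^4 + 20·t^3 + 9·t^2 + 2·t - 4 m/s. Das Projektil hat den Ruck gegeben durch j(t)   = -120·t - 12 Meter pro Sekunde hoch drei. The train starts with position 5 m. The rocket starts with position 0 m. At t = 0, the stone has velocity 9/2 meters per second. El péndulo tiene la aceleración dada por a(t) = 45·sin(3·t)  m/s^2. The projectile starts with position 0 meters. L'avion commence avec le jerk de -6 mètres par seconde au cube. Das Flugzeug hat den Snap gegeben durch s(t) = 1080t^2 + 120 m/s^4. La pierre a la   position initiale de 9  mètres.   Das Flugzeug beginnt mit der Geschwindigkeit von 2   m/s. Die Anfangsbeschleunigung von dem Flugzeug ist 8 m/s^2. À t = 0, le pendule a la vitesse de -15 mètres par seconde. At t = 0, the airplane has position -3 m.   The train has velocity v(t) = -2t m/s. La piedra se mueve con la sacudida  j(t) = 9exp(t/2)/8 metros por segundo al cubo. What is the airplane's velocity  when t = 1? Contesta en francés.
En partant du snap s(t) = 1080·t^2 + 120, nous prenons 3 primitives. En intégrant le snap et en utilisant la condition initiale j(0) = -6, nous obtenons j(t) = 360·t^3 + 120·t - 6. En intégrant le jerk et en utilisant la condition initiale a(0) = 8, nous obtenons a(t) = 90·t^4 + 60·t^2 - 6·t + 8. En intégrant l'accélération et en utilisant la condition initiale v(0) = 2, nous obtenons v(t) = 18·t^5 + 20·t^3 - 3·t^2 + 8·t + 2. En utilisant v(t) = 18·t^5 + 20·t^3 - 3·t^2 + 8·t + 2 et en substituant t = 1, nous trouvons v = 45.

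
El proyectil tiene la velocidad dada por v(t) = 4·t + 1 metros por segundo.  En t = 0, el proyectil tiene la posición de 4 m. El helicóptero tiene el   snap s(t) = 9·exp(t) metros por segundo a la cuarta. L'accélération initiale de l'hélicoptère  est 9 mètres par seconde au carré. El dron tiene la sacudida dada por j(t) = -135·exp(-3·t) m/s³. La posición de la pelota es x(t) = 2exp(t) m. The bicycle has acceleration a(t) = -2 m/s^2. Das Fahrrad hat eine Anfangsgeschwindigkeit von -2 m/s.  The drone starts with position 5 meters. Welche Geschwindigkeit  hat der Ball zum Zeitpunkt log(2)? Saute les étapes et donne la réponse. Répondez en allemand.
Die Antwort ist 4.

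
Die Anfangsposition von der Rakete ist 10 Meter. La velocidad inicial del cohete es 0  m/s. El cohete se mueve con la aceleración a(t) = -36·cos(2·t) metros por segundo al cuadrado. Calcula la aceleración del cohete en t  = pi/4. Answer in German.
Mit a(t) = -36·cos(2·t) und Einsetzen von t = pi/4, finden wir a = 0.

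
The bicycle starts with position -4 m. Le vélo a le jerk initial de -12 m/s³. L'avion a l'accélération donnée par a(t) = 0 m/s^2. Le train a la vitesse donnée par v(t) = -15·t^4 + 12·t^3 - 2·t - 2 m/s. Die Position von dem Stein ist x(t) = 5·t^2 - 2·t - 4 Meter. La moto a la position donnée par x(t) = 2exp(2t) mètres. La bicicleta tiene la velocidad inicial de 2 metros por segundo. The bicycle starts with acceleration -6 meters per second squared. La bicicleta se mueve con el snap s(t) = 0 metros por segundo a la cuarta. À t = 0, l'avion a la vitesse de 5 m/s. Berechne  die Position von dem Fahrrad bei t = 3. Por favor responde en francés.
Pour résoudre ceci, nous devons prendre 4 intégrales de notre équation du snap s(t) = 0. En intégrant le snap et en utilisant la condition initiale j(0) = -12, nous obtenons j(t) = -12. La primitive du jerk, avec a(0) = -6, donne l'accélération: a(t) = -12·t - 6. La primitive de l'accélération, avec v(0) = 2, donne la vitesse: v(t) = -6·t^2 - 6·t + 2. L'intégrale de la vitesse est la position. En utilisant x(0) = -4, nous obtenons x(t) = -2·t^3 - 3·t^2 + 2·t - 4. Nous avons la position x(t) = -2·t^3 - 3·t^2 + 2·t - 4. En substituant t = 3: x(3) = -79.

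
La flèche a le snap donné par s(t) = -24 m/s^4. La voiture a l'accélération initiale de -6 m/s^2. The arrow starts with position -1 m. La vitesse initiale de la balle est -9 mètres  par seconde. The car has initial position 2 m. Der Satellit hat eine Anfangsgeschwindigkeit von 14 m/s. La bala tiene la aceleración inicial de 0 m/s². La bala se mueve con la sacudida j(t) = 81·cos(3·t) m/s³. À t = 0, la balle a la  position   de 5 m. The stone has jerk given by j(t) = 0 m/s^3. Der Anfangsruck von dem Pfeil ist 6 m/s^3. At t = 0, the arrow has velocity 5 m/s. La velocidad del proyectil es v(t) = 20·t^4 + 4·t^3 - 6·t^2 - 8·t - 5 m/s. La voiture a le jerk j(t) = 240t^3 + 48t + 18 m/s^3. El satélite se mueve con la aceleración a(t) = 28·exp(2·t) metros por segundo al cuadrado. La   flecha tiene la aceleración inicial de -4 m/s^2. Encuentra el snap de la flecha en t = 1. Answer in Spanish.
Tenemos el snap s(t) = -24. Sustituyendo t = 1: s(1) = -24.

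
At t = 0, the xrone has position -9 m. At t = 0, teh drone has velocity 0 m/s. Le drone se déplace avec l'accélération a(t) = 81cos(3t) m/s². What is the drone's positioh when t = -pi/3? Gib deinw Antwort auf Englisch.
To find the answer, we compute 2 integrals of a(t) = 81·cos(3·t). The integral of acceleration, with v(0) = 0, gives velocity: v(t) = 27·sin(3·t). The antiderivative of velocity, with x(0) = -9, gives position: x(t) = -9·cos(3·t). We have position x(t) = -9·cos(3·t). Substituting t = -pi/3: x(-pi/3) = 9.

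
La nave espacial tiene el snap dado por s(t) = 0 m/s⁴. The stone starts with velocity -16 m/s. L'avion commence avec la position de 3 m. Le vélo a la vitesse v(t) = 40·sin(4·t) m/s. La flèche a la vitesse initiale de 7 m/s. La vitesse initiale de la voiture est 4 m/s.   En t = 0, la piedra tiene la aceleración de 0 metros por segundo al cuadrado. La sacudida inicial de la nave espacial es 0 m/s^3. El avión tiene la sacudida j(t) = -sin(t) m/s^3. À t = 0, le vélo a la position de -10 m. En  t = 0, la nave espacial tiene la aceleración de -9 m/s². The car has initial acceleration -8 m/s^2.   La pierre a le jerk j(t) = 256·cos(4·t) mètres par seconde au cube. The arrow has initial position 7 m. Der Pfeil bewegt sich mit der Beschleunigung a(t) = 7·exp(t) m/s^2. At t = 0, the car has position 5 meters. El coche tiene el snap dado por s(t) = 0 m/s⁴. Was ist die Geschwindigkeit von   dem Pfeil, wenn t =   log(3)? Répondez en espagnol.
Necesitamos integrar nuestra ecuación de la aceleración a(t) = 7·exp(t) 1 vez. Integrando la aceleración y usando la condición inicial v(0) = 7, obtenemos v(t) = 7·exp(t). Tenemos la velocidad v(t) = 7·exp(t). Sustituyendo t = log(3): v(log(3)) = 21.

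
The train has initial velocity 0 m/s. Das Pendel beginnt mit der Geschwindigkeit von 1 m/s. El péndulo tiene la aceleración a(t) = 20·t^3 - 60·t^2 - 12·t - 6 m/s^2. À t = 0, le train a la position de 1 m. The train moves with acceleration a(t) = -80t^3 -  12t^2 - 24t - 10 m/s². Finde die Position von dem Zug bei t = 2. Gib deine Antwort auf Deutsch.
Um dies zu lösen, müssen wir 2 Integrale unserer Gleichung für die Beschleunigung a(t) = -80·t^3 - 12·t^2 - 24·t - 10 finden. Die Stammfunktion von der Beschleunigung ist die Geschwindigkeit. Mit v(0) = 0 erhalten wir v(t) = 2·t·(-10·t^3 - 2·t^2 - 6·t - 5). Das Integral von der Geschwindigkeit, mit x(0) = 1, ergibt die Position: x(t) = -4·t^5 - t^4 - 4·t^3 - 5·t^2 + 1. Mit x(t) = -4·t^5 - t^4 - 4·t^3 - 5·t^2 + 1 und Einsetzen von t = 2, finden wir x = -195.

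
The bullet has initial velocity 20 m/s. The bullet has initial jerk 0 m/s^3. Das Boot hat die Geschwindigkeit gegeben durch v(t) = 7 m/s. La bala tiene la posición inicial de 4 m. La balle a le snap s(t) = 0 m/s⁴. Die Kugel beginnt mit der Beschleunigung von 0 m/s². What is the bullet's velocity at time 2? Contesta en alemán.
Wir müssen die Stammfunktion unserer Gleichung für den Snap s(t) = 0 3-mal finden. Das Integral von dem Snap, mit j(0) = 0, ergibt den Ruck: j(t) = 0. Das Integral von dem Ruck ist die Beschleunigung. Mit a(0) = 0 erhalten wir a(t) = 0. Durch Integration von der Beschleunigung und Verwendung der Anfangsbedingung v(0) = 20, erhalten wir v(t) = 20. Aus der Gleichung für die Geschwindigkeit v(t) = 20, setzen wir t = 2 ein und erhalten v = 20.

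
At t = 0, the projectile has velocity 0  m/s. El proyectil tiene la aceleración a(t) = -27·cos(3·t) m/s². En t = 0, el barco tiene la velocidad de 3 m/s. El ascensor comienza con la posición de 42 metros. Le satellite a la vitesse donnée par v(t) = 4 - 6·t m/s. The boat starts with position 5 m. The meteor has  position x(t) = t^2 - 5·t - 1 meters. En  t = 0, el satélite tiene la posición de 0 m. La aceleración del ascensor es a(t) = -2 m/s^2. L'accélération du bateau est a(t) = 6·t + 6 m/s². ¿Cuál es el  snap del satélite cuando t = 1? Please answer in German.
Ausgehend von der Geschwindigkeit v(t) = 4 - 6·t, nehmen wir 3 Ableitungen. Mit d/dt von v(t) finden wir a(t) = -6. Die Ableitung von der Beschleunigung ergibt den Ruck: j(t) = 0. Durch Ableiten von dem Ruck erhalten wir den Snap: s(t) = 0. Wir haben den Snap s(t) = 0. Durch Einsetzen von t = 1: s(1) = 0.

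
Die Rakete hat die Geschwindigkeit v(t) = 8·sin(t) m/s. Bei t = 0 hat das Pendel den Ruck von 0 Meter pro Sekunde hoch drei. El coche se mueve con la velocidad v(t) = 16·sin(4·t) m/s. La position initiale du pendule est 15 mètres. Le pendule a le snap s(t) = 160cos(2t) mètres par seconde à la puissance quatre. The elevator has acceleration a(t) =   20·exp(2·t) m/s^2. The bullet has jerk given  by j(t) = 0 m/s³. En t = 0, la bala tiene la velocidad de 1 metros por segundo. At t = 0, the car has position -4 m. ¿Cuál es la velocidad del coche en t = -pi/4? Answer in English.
Using v(t) = 16·sin(4·t) and substituting t = -pi/4, we find v = 0.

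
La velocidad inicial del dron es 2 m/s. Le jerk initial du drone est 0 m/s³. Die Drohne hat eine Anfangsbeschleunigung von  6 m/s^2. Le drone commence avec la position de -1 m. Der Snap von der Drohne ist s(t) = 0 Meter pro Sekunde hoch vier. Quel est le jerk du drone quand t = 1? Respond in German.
Wir müssen die Stammfunktion unserer Gleichung für den Snap s(t) = 0 1-mal finden. Mit ∫s(t)dt und Anwendung von j(0) = 0, finden wir j(t) = 0. Aus der Gleichung für den Ruck j(t) = 0, setzen wir t = 1 ein und erhalten j = 0.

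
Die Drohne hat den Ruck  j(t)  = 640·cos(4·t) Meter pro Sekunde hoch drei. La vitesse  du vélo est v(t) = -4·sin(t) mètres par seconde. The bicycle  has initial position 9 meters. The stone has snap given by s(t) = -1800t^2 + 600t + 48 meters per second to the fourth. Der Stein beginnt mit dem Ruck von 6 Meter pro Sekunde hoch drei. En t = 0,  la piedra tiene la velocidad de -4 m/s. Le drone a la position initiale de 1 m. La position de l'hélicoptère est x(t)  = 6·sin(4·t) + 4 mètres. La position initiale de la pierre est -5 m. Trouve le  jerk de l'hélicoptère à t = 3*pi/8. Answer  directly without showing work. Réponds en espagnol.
La sacudida en t = 3*pi/8 es j = 0.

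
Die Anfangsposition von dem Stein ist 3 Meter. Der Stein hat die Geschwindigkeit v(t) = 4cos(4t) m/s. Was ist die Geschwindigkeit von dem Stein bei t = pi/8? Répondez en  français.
En utilisant v(t) = 4·cos(4·t) et en substituant t = pi/8, nous trouvons v = 0.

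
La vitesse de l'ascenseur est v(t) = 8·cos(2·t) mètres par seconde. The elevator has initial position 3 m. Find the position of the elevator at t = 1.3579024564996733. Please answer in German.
Um dies zu lösen, müssen wir 1 Integral unserer Gleichung für die Geschwindigkeit v(t) = 8·cos(2·t) finden. Die Stammfunktion von der Geschwindigkeit, mit x(0) = 3, ergibt die Position: x(t) = 4·sin(2·t) + 3. Aus der Gleichung für die Position x(t) = 4·sin(2·t) + 3, setzen wir t = 1.3579024564996733 ein und erhalten x = 4.65215326371535.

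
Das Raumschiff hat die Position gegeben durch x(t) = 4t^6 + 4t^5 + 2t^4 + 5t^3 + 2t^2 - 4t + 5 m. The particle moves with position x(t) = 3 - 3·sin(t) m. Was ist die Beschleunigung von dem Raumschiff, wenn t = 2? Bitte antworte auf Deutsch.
Wir müssen unsere Gleichung für die Position x(t) = 4·t^6 + 4·t^5 + 2·t^4 + 5·t^3 + 2·t^2 - 4·t + 5 2-mal ableiten. Mit d/dt von x(t) finden wir v(t) = 24·t^5 + 20·t^4 + 8·t^3 + 15·t^2 + 4·t - 4. Mit d/dt von v(t) finden wir a(t) = 120·t^4 + 80·t^3 + 24·t^2 + 30·t + 4. Mit a(t) = 120·t^4 + 80·t^3 + 24·t^2 + 30·t + 4 und Einsetzen von t = 2, finden wir a = 2720.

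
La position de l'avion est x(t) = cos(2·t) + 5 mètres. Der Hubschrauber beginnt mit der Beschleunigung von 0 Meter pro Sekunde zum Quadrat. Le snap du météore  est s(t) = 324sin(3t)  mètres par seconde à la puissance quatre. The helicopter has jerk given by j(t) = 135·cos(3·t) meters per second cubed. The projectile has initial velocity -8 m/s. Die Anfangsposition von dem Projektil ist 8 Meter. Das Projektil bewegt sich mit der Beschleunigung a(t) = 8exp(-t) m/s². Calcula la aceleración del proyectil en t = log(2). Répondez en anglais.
Using a(t) = 8·exp(-t) and substituting t = log(2), we find a = 4.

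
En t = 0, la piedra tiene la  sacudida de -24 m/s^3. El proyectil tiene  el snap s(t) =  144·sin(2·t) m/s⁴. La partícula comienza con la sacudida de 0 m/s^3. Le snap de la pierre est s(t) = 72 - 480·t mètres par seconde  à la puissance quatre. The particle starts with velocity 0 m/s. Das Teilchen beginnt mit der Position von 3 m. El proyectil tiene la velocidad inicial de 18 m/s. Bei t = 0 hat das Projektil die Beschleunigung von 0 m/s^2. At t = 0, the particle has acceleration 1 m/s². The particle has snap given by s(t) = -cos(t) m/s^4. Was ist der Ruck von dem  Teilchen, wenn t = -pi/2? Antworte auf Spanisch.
Partiendo del snap s(t) = -cos(t), tomamos 1 antiderivada. La integral del snap, con j(0) = 0, da la sacudida: j(t) = -sin(t). Tenemos la sacudida j(t) = -sin(t). Sustituyendo t = -pi/2: j(-pi/2) = 1.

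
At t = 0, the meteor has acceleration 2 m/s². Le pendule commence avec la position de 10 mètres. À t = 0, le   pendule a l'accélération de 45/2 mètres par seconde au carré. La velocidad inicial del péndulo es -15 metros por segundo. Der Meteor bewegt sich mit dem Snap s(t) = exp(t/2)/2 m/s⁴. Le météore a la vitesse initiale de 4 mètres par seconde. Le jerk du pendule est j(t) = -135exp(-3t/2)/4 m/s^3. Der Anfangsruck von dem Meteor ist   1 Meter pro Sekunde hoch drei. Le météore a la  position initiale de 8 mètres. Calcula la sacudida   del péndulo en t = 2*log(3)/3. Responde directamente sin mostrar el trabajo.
La respuesta es -45/4.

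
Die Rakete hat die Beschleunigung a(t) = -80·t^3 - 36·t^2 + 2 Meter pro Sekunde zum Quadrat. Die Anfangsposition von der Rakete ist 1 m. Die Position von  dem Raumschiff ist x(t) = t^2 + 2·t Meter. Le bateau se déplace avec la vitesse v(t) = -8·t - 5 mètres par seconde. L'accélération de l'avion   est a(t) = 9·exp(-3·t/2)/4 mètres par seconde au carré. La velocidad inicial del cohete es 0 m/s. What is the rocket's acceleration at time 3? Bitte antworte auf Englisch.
Using a(t) = -80·t^3 - 36·t^2 + 2 and substituting t = 3, we find a = -2482.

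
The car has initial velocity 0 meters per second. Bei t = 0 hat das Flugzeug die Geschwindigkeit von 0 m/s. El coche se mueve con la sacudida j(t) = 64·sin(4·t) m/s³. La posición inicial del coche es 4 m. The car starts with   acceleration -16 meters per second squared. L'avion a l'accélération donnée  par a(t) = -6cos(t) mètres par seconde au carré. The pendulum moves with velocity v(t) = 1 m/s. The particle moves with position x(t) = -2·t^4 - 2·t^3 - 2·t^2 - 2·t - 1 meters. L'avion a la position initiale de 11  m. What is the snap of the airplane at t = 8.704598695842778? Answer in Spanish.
Debemos derivar nuestra ecuación de la aceleración a(t) = -6·cos(t) 2 veces. Tomando d/dt de a(t), encontramos j(t) = 6·sin(t). Tomando d/dt de j(t), encontramos s(t) = 6·cos(t). De la ecuación del snap s(t) = 6·cos(t), sustituimos t = 8.704598695842778 para obtener s = -4.51012507510034.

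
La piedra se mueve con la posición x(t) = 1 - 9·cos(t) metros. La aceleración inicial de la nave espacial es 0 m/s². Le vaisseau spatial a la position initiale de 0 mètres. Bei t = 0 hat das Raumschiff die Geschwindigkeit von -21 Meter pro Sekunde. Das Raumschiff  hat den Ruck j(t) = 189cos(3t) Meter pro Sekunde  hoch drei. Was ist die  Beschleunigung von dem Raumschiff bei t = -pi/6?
Wir müssen unsere Gleichung für den Ruck j(t) = 189·cos(3·t) 1-mal integrieren. Mit ∫j(t)dt und Anwendung von a(0) = 0, finden wir a(t) = 63·sin(3·t). Mit a(t) = 63·sin(3·t) und Einsetzen von t = -pi/6, finden wir a = -63.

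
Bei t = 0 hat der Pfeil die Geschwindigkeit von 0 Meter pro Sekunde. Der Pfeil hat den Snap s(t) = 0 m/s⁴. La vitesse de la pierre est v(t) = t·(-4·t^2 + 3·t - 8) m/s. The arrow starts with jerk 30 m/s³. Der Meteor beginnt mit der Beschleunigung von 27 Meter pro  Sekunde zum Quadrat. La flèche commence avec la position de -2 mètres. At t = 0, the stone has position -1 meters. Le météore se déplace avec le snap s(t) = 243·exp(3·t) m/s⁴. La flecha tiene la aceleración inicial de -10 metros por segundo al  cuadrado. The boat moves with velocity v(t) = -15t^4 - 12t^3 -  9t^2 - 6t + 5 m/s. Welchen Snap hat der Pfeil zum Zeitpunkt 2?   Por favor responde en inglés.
Using s(t) = 0 and substituting t = 2, we find s = 0.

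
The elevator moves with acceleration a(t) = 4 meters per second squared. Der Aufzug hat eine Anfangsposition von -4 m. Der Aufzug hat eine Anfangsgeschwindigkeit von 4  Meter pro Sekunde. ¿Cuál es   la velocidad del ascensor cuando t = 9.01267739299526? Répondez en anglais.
To solve this, we need to take 1 integral of our acceleration equation a(t) = 4. Finding the integral of a(t) and using v(0) = 4: v(t) = 4·t + 4. We have velocity v(t) = 4·t + 4. Substituting t = 9.01267739299526: v(9.01267739299526) = 40.0507095719810.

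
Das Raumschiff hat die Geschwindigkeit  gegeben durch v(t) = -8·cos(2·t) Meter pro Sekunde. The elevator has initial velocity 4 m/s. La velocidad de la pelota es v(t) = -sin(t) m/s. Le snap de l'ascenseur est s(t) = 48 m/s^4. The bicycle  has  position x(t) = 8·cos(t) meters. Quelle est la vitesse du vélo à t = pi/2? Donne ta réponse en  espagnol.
Debemos derivar nuestra ecuación de la posición x(t) = 8·cos(t) 1 vez. Tomando d/dt de x(t), encontramos v(t) = -8·sin(t). Usando v(t) = -8·sin(t) y sustituyendo t = pi/2, encontramos v = -8.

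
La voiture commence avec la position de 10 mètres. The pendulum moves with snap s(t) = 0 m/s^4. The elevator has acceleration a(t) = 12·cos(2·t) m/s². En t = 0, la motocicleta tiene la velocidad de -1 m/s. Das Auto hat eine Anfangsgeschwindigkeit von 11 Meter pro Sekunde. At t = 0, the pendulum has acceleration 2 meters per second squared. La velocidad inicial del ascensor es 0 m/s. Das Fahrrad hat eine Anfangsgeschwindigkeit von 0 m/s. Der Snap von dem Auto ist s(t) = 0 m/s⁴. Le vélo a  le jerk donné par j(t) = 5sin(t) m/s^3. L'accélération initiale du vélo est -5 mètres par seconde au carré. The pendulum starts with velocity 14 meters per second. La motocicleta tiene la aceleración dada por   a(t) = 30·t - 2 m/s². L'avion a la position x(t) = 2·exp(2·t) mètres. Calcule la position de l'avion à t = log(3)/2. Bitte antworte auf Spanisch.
Tenemos la posición x(t) = 2·exp(2·t). Sustituyendo t = log(3)/2: x(log(3)/2) = 6.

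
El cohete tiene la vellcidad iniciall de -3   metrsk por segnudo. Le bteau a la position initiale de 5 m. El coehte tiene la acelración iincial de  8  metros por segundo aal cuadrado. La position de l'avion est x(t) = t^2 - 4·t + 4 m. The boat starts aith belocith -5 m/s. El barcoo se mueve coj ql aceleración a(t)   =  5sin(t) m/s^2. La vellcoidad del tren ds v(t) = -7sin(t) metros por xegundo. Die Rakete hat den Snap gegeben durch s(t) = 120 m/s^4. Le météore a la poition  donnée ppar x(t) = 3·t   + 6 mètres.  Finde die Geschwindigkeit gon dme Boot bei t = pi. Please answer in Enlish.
We need to integrate our acceleration equation a(t) = 5·sin(t) 1 time. The integral of acceleration, with v(0) = -5, gives velocity: v(t) = -5·cos(t). We have velocity v(t) = -5·cos(t). Substituting t = pi: v(pi) = 5.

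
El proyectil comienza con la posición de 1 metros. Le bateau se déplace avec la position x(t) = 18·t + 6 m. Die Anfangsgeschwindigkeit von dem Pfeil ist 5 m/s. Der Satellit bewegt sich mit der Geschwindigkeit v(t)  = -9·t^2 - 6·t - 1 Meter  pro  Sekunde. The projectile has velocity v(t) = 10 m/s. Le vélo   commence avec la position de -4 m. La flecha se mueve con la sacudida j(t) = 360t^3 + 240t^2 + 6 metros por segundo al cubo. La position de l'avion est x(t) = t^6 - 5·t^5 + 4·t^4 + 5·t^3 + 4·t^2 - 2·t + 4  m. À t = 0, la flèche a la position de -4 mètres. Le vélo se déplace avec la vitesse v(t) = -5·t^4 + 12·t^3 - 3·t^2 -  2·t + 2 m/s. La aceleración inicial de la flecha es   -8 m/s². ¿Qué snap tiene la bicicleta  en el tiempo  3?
Debemos derivar nuestra ecuación de la velocidad v(t) = -5·t^4 + 12·t^3 - 3·t^2 - 2·t + 2 3 veces. Derivando la velocidad, obtenemos la aceleración: a(t) = -20·t^3 + 36·t^2 - 6·t - 2. La derivada de la aceleración da la sacudida: j(t) = -60·t^2 + 72·t - 6. La derivada de la sacudida da el snap: s(t) = 72 - 120·t. De la ecuación del snap s(t) = 72 - 120·t, sustituimos t = 3 para obtener s = -288.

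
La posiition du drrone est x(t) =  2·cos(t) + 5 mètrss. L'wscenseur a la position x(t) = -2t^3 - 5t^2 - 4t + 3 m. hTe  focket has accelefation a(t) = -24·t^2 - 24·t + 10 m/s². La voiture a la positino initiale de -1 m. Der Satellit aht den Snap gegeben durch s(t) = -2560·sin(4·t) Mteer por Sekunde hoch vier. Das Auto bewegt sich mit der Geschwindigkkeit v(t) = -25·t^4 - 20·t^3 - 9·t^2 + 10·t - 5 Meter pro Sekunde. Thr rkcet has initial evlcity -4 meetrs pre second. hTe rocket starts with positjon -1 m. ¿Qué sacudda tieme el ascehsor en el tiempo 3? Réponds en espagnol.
Partiendo de la posición x(t) = -2·t^3 - 5·t^2 - 4·t + 3, tomamos 3 derivadas. La derivada de la posición da la velocidad: v(t) = -6·t^2 - 10·t - 4. Derivando la velocidad, obtenemos la aceleración: a(t) = -12·t - 10. La derivada de la aceleración da la sacudida: j(t) = -12. De la ecuación de la sacudida j(t) = -12, sustituimos t = 3 para obtener j = -12.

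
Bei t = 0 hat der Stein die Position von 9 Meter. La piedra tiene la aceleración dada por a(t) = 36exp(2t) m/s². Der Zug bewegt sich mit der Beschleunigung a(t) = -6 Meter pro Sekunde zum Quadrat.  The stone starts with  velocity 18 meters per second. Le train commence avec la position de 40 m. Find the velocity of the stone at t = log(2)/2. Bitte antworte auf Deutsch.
Wir müssen das Integral unserer Gleichung für die Beschleunigung a(t) = 36·exp(2·t) 1-mal finden. Die Stammfunktion von der Beschleunigung ist die Geschwindigkeit. Mit v(0) = 18 erhalten wir v(t) = 18·exp(2·t). Wir haben die Geschwindigkeit v(t) = 18·exp(2·t). Durch Einsetzen von t = log(2)/2: v(log(2)/2) = 36.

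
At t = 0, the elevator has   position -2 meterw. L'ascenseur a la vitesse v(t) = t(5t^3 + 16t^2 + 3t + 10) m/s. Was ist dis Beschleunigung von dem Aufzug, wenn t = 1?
Wir müssen unsere Gleichung für die Geschwindigkeit v(t) = t·(5·t^3 + 16·t^2 + 3·t + 10) 1-mal ableiten. Durch Ableiten von der Geschwindigkeit erhalten wir die Beschleunigung: a(t) = 5·t^3 + 16·t^2 + t·(15·t^2 + 32·t + 3) + 3·t + 10. Wir haben die Beschleunigung a(t) = 5·t^3 + 16·t^2 + t·(15·t^2 + 32·t + 3) + 3·t + 10. Durch Einsetzen von t = 1: a(1) = 84.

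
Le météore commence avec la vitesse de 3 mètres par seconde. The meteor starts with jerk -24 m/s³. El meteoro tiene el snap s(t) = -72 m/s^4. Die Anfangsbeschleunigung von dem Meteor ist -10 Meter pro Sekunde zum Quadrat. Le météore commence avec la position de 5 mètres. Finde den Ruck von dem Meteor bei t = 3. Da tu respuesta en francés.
Nous devons intégrer notre équation du snap s(t) = -72 1 fois. En intégrant le snap et en utilisant la condition initiale j(0) = -24, nous obtenons j(t) = -72·t - 24. Nous avons le jerk j(t) = -72·t - 24. En substituant t = 3: j(3) = -240.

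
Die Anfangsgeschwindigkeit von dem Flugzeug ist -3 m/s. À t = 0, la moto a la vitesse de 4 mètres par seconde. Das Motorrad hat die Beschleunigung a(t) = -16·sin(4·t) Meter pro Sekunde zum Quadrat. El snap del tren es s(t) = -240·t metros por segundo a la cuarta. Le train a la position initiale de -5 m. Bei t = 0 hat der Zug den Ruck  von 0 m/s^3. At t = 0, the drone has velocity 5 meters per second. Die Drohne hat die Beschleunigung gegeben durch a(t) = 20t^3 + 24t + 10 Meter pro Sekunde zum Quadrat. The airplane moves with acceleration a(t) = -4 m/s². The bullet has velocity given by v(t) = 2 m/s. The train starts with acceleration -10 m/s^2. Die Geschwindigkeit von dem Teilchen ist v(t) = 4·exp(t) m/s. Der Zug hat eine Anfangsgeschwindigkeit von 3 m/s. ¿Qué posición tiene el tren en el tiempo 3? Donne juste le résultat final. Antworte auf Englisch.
At t = 3, x = -527.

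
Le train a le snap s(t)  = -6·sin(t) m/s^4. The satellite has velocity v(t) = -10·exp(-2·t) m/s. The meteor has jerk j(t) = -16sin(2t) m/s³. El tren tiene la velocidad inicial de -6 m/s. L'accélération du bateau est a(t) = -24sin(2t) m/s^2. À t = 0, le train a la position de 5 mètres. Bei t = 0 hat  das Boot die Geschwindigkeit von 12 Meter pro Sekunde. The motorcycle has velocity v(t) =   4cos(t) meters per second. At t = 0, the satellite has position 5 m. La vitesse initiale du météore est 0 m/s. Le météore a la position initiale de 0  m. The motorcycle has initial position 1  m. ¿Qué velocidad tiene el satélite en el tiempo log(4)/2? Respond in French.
En utilisant v(t) = -10·exp(-2·t) et en substituant t = log(4)/2, nous trouvons v = -5/2.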